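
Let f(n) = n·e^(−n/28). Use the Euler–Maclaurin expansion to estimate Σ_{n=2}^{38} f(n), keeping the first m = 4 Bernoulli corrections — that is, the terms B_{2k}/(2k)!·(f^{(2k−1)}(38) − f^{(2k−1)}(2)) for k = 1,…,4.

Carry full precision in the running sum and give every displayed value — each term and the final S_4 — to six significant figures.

The integral term ∫_2^38 x·e^(−x/28) dx = 306.427.
½[f(2) + f(38)] = ½[1.86213 + 9.78102] = 5.82157.
Running total after boundary: 312.248.
Order-1 term: 1/12 · (-0.0919268 − 0.864558) = -0.0797071.
Partial sum through k=1: 312.168.
Order-2 term: −1/720 · (0.000539367 − 0.00347791) = 4.08131e-06.
Partial sum through k=2: 312.168.
Order-3 term: 1/30240 · (1.52549e-06 − 7.46565e-06) = -1.96434e-10.
Partial sum through k=3: 312.168.
Order-4 term: −1/1209600 · (3.01406e-09 − 1.33867e-08) = 8.57529e-15.

S_4 ≈ 312.168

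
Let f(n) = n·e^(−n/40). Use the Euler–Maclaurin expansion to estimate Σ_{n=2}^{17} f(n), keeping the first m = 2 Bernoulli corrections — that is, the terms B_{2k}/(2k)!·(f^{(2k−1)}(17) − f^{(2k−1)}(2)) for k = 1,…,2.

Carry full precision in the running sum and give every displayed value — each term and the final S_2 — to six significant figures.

S_2 ≈ 113.935

The integral term ∫_2^17 x·e^(−x/40) dx = 107.470.
Boundary: ½(f(2) + f(17)) = ½(1.90246 + 11.1141) = 6.50827.
So far: 113.979.
k=1: B_{2}/(2)! × [f^{(1)}(17) − f^{(1)}(2)] = 1/12 × (0.375918 − 0.903668) = -0.0439792.
Partial sum through k=1: 113.935.
k=2: B_{4}/(4)! × [f^{(3)}(17) − f^{(3)}(2)] = −1/720 × (0.00105216 − 0.00175383) = 9.74540e-07.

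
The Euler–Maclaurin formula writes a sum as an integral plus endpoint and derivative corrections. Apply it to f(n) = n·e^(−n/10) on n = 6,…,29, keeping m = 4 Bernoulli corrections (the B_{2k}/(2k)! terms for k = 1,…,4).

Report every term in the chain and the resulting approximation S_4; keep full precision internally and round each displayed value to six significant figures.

S_4 ≈ 68.7681

The integral term ∫_6^29 x·e^(−x/10) dx = 66.3508.
½[f(6) + f(29)] = ½[3.29287 + 1.59567] = 2.44427.
Running total after boundary: 68.7951.
Order-1 term: 1/12 · (-0.104544 − 0.219525) = -0.0270057.
Partial sum through k=1: 68.7681.
Order-2 term: −1/720 · (5.50232e-05 − 0.0131715) = 1.82173e-05.
Partial sum through k=2: 68.7681.
Order-3 term: 1/30240 · (1.15549e-05 − 0.000241477) = -7.60325e-09.
Partial sum through k=3: 68.7681.
Order-4 term: −1/1209600 · (2.25595e-07 − 3.51239e-06) = 2.71726e-12.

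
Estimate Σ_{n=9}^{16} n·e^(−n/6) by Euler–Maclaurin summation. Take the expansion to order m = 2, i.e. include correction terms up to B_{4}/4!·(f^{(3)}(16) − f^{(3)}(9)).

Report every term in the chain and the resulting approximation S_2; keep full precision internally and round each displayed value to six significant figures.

The integral term ∫_9^16 x·e^(−x/6) dx = 10.9099.
Endpoint term: (f(9) + f(16))/2 = (2.00817 + 1.11174)/2 = 1.55995.
Running total after boundary: 12.4699.
Correction k=1: B_{2}/2! · (f^{(1)}(16) − f^{(1)}(9)) = 1/12 · (-0.115806 − (-0.111565)) = -0.000353389.
Partial sum through k=1: 12.4695.
Correction k=2: B_{4}/4! · (f^{(3)}(16) − f^{(3)}(9)) = −1/720 · (0.000643365 − 0.00929709) = 1.20191e-05.

S_2 ≈ 12.4695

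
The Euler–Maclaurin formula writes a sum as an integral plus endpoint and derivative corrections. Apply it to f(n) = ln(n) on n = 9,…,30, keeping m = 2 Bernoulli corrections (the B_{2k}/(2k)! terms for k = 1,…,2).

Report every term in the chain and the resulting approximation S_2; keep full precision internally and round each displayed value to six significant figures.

∫_9^30 ln(x) dx evaluates to 61.2609.
Endpoint term: (f(9) + f(30))/2 = (2.19722 + 3.40120)/2 = 2.79921.
So far: 64.0601.
Correction k=1: B_{2}/2! · (f^{(1)}(30) − f^{(1)}(9)) = 1/12 · (0.0333333 − 0.111111) = -0.00648148.
After k=1: 64.0536.
Correction k=2: B_{4}/4! · (f^{(3)}(30) − f^{(3)}(9)) = −1/720 · (7.40741e-05 − 0.00274348) = 3.70751e-06.

S_2 ≈ 64.0536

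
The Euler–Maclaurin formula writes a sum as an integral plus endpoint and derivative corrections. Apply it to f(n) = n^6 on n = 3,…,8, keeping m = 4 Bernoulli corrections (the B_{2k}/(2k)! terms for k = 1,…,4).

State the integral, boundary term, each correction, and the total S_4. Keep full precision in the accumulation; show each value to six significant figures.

∫_3^8 x^6 dx evaluates to 299281.
½[f(3) + f(8)] = ½[729.000 + 262144] = 131436.
So far: 430717.
k=1: B_{2}/(2)! × [f^{(1)}(8) − f^{(1)}(3)] = 1/12 × (196608 − 1458.00) = 16262.5.
Partial sum through k=1: 446980.
k=2: B_{4}/(4)! × [f^{(3)}(8) − f^{(3)}(3)] = −1/720 × (61440.0 − 3240.00) = -80.8333.
Partial sum through k=2: 446899.
k=3: B_{6}/(6)! × [f^{(5)}(8) − f^{(5)}(3)] = 1/30240 × (5760.00 − 2160.00) = 0.119048.
Partial sum through k=3: 446899.
k=4: B_{8}/(8)! × [f^{(7)}(8) − f^{(7)}(3)] = −1/1209600 × (0.00000 − 0.00000) = 0.00000.

S_4 ≈ 446899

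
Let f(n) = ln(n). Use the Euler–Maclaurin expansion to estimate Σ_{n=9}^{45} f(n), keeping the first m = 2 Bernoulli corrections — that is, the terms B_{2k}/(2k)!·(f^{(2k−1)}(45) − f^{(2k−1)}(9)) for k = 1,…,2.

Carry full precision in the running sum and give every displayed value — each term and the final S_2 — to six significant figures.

S_2 ≈ 118.519

Integral: ∫_9^45 ln(x) dx = 115.525.
Endpoint term: (f(9) + f(45))/2 = (2.19722 + 3.80666)/2 = 3.00194.
Integral + boundary = 118.527.
k=1: B_{2}/(2)! × [f^{(1)}(45) − f^{(1)}(9)] = 1/12 × (0.0222222 − 0.111111) = -0.00740741.
Partial sum through k=1: 118.519.
k=2: B_{4}/(4)! × [f^{(3)}(45) − f^{(3)}(9)] = −1/720 × (2.19479e-05 − 0.00274348) = 3.77991e-06.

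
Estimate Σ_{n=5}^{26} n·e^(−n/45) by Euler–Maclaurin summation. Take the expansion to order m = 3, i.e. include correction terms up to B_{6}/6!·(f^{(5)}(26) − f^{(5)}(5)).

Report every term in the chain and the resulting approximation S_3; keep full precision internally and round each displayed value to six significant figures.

∫_5^26 x·e^(−x/45) dx evaluates to 220.533.
½[f(5) + f(26)] = ½[4.47420 + 14.5897] = 9.53197.
Integral + boundary = 230.065.
k=1: B_{2}/(2)! × [f^{(1)}(26) − f^{(1)}(5)] = 1/12 × (0.236927 − 0.795413) = -0.0465404.
Partial sum through k=1: 230.019.
k=2: B_{4}/(4)! × [f^{(3)}(26) − f^{(3)}(5)] = −1/720 × (0.000671217 − 0.00127659) = 8.40793e-07.
Partial sum through k=2: 230.019.
k=3: B_{6}/(6)! × [f^{(5)}(26) − f^{(5)}(5)] = 1/30240 × (6.05152e-07 − 1.06685e-06) = -1.52679e-11.

S_3 ≈ 230.019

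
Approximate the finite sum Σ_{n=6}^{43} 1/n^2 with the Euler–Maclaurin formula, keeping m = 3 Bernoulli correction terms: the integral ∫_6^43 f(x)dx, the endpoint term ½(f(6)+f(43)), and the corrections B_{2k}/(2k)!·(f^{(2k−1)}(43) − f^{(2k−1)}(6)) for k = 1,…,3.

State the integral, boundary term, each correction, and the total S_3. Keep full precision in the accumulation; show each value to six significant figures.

S_3 ≈ 0.158335

∫_6^43 1/x^2 dx evaluates to 0.143411.
½[f(6) + f(43)] = ½[0.0277778 + 0.000540833] = 0.0141593.
Integral + boundary = 0.157570.
k=1: B_{2}/(2)! × [f^{(1)}(43) − f^{(1)}(6)] = 1/12 × (-2.51550e-05 − (-0.00925926)) = 0.000769509.
Running total after k=1: 0.158340.
k=2: B_{4}/(4)! × [f^{(3)}(43) − f^{(3)}(6)] = −1/720 × (-1.63256e-07 − (-0.00308642)) = -4.28647e-06.
Running total after k=2: 0.158335.
k=3: B_{6}/(6)! × [f^{(5)}(43) − f^{(5)}(6)] = 1/30240 × (-2.64883e-09 − (-0.00257202)) = 8.50534e-08.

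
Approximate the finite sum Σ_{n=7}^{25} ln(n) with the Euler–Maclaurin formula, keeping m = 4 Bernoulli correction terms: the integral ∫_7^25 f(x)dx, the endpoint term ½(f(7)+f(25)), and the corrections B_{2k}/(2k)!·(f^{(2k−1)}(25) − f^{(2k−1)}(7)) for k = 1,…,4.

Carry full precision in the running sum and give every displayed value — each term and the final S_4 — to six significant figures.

S_4 ≈ 51.4244

Integral: ∫_7^25 ln(x) dx = 48.8505.
½[f(7) + f(25)] = ½[1.94591 + 3.21888] = 2.58239.
Integral + boundary = 51.4329.
k=1: B_{2}/(2)! × [f^{(1)}(25) − f^{(1)}(7)] = 1/12 × (0.0400000 − 0.142857) = -0.00857143.
After k=1: 51.4243.
k=2: B_{4}/(4)! × [f^{(3)}(25) − f^{(3)}(7)] = −1/720 × (0.000128000 − 0.00583090) = 7.92070e-06.
After k=2: 51.4244.
k=3: B_{6}/(6)! × [f^{(5)}(25) − f^{(5)}(7)] = 1/30240 × (2.45760e-06 − 0.00142798) = -4.71402e-08.
After k=3: 51.4244.
k=4: B_{8}/(8)! × [f^{(7)}(25) − f^{(7)}(7)] = −1/1209600 × (1.17965e-07 − 0.000874271) = 7.22680e-10.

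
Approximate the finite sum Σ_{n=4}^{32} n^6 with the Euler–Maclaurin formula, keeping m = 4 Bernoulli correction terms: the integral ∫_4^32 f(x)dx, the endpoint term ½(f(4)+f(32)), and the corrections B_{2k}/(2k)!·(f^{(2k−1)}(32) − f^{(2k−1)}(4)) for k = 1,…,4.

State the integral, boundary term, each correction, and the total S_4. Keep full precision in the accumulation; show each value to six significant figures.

S_4 ≈ 5.46218e+09

The integral term ∫_4^32 x^6 dx = 4.90853e+09.
Boundary: ½(f(4) + f(32)) = ½(4096.00 + 1.07374e+09) = 5.36873e+08.
Running total after boundary: 5.44540e+09.
Correction k=1: B_{2}/2! · (f^{(1)}(32) − f^{(1)}(4)) = 1/12 · (2.01327e+08 − 6144.00) = 1.67767e+07.
After k=1: 5.46218e+09.
Correction k=2: B_{4}/4! · (f^{(3)}(32) − f^{(3)}(4)) = −1/720 · (3.93216e+06 − 7680.00) = -5450.67.
After k=2: 5.46218e+09.
Correction k=3: B_{6}/6! · (f^{(5)}(32) − f^{(5)}(4)) = 1/30240 · (23040.0 − 2880.00) = 0.666667.
After k=3: 5.46218e+09.
Correction k=4: B_{8}/8! · (f^{(7)}(32) − f^{(7)}(4)) = −1/1209600 · (0.00000 − 0.00000) = 0.00000.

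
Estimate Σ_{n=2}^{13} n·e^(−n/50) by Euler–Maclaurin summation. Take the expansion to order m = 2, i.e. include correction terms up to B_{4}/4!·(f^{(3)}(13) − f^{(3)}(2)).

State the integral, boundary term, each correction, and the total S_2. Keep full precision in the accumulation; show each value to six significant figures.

S_2 ≈ 75.1834

The integral term ∫_2^13 x·e^(−x/50) dx = 69.2400.
Boundary: ½(f(2) + f(13)) = ½(1.92158 + 10.0237) = 5.97262.
So far: 75.2127.
Correction k=1: B_{2}/2! · (f^{(1)}(13) − f^{(1)}(2)) = 1/12 · (0.570578 − 0.922358) = -0.0293150.
After k=1: 75.1834.
Correction k=2: B_{4}/4! · (f^{(3)}(13) − f^{(3)}(2)) = −1/720 · (0.000845073 − 0.00113757) = 4.06253e-07.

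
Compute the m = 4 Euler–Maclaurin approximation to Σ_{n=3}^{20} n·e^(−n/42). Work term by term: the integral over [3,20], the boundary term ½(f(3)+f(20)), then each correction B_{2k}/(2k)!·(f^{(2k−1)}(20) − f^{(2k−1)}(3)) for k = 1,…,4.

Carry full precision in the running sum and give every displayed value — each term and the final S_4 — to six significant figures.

S_4 ≈ 149.810

Integral: ∫_3^20 x·e^(−x/42) dx = 142.247.
Endpoint term: (f(3) + f(20))/2 = (2.79319 + 12.4229)/2 = 7.60805.
So far: 149.855.
Correction k=1: B_{2}/2! · (f^{(1)}(20) − f^{(1)}(3)) = 1/12 · (0.325362 − 0.864558) = -0.0449330.
Partial sum through k=1: 149.810.
Correction k=2: B_{4}/4! · (f^{(3)}(20) − f^{(3)}(3)) = −1/720 · (0.000888692 − 0.00154574) = 9.12566e-07.
Partial sum through k=2: 149.810.
Correction k=3: B_{6}/6! · (f^{(5)}(20) − f^{(5)}(3)) = 1/30240 · (9.03026e-07 − 1.47470e-06) = -1.89045e-11.
Partial sum through k=3: 149.810.
Correction k=4: B_{8}/8! · (f^{(7)}(20) − f^{(7)}(3)) = −1/1209600 · (7.38242e-10 − 1.17524e-09) = 3.61276e-16.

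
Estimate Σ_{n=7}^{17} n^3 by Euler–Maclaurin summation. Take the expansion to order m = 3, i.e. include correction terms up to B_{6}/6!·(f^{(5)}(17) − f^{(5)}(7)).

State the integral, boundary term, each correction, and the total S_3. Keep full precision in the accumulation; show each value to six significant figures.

S_3 ≈ 22968.0

∫_7^17 x^3 dx evaluates to 20280.0.
Endpoint term: (f(7) + f(17))/2 = (343.000 + 4913.00)/2 = 2628.00.
Integral + boundary = 22908.0.
Correction k=1: B_{2}/2! · (f^{(1)}(17) − f^{(1)}(7)) = 1/12 · (867.000 − 147.000) = 60.0000.
Partial sum through k=1: 22968.0.
Correction k=2: B_{4}/4! · (f^{(3)}(17) − f^{(3)}(7)) = −1/720 · (6.00000 − 6.00000) = 0.00000.
Partial sum through k=2: 22968.0.
Correction k=3: B_{6}/6! · (f^{(5)}(17) − f^{(5)}(7)) = 1/30240 · (0.00000 − 0.00000) = 0.00000.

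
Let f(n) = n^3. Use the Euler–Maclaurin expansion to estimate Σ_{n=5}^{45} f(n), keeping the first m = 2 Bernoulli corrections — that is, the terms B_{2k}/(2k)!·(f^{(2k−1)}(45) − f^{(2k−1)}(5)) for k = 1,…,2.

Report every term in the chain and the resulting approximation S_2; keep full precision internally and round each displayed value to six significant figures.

S_2 ≈ 1.07112e+06

∫_5^45 x^3 dx evaluates to 1.02500e+06.
Endpoint term: (f(5) + f(45))/2 = (125.000 + 91125.0)/2 = 45625.0.
Integral + boundary = 1.07062e+06.
Order-1 term: 1/12 · (6075.00 − 75.0000) = 500.000.
Partial sum through k=1: 1.07112e+06.
Order-2 term: −1/720 · (6.00000 − 6.00000) = 0.00000.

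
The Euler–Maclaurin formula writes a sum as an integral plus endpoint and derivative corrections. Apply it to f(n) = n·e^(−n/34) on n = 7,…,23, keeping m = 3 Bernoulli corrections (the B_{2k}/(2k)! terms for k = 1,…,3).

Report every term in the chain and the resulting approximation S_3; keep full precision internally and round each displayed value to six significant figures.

The integral term ∫_7^23 x·e^(−x/34) dx = 149.322.
Endpoint term: (f(7) + f(23))/2 = (5.69750 + 11.6934)/2 = 8.69545.
Running total after boundary: 158.017.
Correction k=1: B_{2}/2! · (f^{(1)}(23) − f^{(1)}(7)) = 1/12 · (0.164485 − 0.646355) = -0.0401559.
Running total after k=1: 157.977.
Correction k=2: B_{4}/4! · (f^{(3)}(23) − f^{(3)}(7)) = −1/720 · (0.00102189 − 0.00196731) = 1.31309e-06.
Running total after k=2: 157.977.
Correction k=3: B_{6}/6! · (f^{(5)}(23) − f^{(5)}(7)) = 1/30240 · (1.64488e-06 − 2.91998e-06) = -4.21658e-11.

S_3 ≈ 157.977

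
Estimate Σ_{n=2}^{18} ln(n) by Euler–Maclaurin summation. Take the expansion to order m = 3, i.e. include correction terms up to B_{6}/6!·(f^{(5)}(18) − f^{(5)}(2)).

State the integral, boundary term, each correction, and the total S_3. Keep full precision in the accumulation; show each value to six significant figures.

S_3 ≈ 36.3954

Integral: ∫_2^18 ln(x) dx = 34.6404.
Endpoint term: (f(2) + f(18))/2 = (0.693147 + 2.89037)/2 = 1.79176.
Running total after boundary: 36.4322.
k=1: B_{2}/(2)! × [f^{(1)}(18) − f^{(1)}(2)] = 1/12 × (0.0555556 − 0.500000) = -0.0370370.
Running total after k=1: 36.3951.
k=2: B_{4}/(4)! × [f^{(3)}(18) − f^{(3)}(2)] = −1/720 × (0.000342936 − 0.250000) = 0.000346746.
Running total after k=2: 36.3955.
k=3: B_{6}/(6)! × [f^{(5)}(18) − f^{(5)}(2)] = 1/30240 × (1.27013e-05 − 0.750000) = -2.48012e-05.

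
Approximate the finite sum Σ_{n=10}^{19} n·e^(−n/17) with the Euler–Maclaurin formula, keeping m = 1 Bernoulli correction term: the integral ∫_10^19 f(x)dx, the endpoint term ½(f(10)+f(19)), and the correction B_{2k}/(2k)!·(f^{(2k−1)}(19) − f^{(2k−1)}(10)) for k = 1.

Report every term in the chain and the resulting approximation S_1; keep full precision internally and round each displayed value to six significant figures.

S_1 ≈ 60.5932

∫_10^19 x·e^(−x/17) dx evaluates to 54.7320.
Boundary: ½(f(10) + f(19)) = ½(5.55306 + 6.21392) = 5.88349.
Integral + boundary = 60.6155.
Correction k=1: B_{2}/2! · (f^{(1)}(19) − f^{(1)}(10)) = 1/12 · (-0.0384763 − 0.228656) = -0.0222610.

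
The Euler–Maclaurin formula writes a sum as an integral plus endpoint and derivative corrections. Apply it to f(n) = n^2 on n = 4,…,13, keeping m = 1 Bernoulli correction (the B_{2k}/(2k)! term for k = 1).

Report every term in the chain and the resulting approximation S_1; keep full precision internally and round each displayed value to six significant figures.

Integral: ∫_4^13 x^2 dx = 711.000.
½[f(4) + f(13)] = ½[16.0000 + 169.000] = 92.5000.
Integral + boundary = 803.500.
Correction k=1: B_{2}/2! · (f^{(1)}(13) − f^{(1)}(4)) = 1/12 · (26.0000 − 8.00000) = 1.50000.

S_1 ≈ 805.000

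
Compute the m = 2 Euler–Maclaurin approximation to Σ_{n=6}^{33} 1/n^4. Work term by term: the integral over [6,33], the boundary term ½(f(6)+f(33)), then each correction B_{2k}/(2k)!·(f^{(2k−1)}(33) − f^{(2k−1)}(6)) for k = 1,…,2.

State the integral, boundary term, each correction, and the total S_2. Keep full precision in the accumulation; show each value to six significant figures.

S_2 ≈ 0.00196242

Integral: ∫_6^33 1/x^4 dx = 0.00153393.
Boundary: ½(f(6) + f(33)) = ½(0.000771605 + 8.43226e-07) = 0.000386224.
So far: 0.00192016.
Correction k=1: B_{2}/2! · (f^{(1)}(33) − f^{(1)}(6)) = 1/12 · (-1.02209e-07 − (-0.000514403)) = 4.28584e-05.
Running total after k=1: 0.00196302.
Correction k=2: B_{4}/4! · (f^{(3)}(33) − f^{(3)}(6)) = −1/720 · (-2.81568e-09 − (-0.000428669)) = -5.95370e-07.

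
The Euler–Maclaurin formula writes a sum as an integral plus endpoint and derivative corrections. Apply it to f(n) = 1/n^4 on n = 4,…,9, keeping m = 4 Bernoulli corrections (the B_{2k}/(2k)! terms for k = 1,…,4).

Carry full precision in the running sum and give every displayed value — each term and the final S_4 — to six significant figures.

S_4 ≈ 0.00709088

The integral term ∫_4^9 1/x^4 dx = 0.00475109.
Boundary: ½(f(4) + f(9)) = ½(0.00390625 + 0.000152416) = 0.00202933.
Integral + boundary = 0.00678042.
Order-1 term: 1/12 · (-6.77404e-05 − (-0.00390625)) = 0.000319876.
Running total after k=1: 0.00710029.
Order-2 term: −1/720 · (-2.50890e-05 − (-0.00732422)) = -1.01377e-05.
Running total after k=2: 0.00709016.
Order-3 term: 1/30240 · (-1.73455e-05 − (-0.0256348)) = 8.47137e-07.
Running total after k=3: 0.00709100.
Order-4 term: −1/1209600 · (-1.92728e-05 − (-0.144196)) = -1.19193e-07.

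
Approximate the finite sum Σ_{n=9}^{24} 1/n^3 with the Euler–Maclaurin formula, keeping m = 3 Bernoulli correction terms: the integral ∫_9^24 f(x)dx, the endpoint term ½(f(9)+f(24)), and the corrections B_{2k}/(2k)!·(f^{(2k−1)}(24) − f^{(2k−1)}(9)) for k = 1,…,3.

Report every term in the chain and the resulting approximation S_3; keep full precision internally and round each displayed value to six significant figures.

S_3 ≈ 0.00606402

The integral term ∫_9^24 1/x^3 dx = 0.00530478.
Endpoint term: (f(9) + f(24))/2 = (0.00137174 + 7.23380e-05)/2 = 0.000722040.
Integral + boundary = 0.00602682.
Order-1 term: 1/12 · (-9.04225e-06 − (-0.000457247)) = 3.73504e-05.
Partial sum through k=1: 0.00606417.
Order-2 term: −1/720 · (-3.13967e-07 − (-0.000112901)) = -1.56370e-07.
Partial sum through k=2: 0.00606402.
Order-3 term: 1/30240 · (-2.28934e-08 − (-5.85410e-05)) = 1.93512e-09.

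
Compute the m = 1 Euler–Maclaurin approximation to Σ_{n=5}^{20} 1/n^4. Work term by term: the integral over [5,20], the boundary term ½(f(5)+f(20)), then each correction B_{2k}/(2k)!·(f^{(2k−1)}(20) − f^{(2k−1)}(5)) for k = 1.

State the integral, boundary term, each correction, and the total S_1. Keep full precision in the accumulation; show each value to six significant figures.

S_1 ≈ 0.00353469

∫_5^20 1/x^4 dx evaluates to 0.00262500.
Endpoint term: (f(5) + f(20))/2 = (0.00160000 + 6.25000e-06)/2 = 0.000803125.
So far: 0.00342813.
Order-1 term: 1/12 · (-1.25000e-06 − (-0.00128000)) = 0.000106562.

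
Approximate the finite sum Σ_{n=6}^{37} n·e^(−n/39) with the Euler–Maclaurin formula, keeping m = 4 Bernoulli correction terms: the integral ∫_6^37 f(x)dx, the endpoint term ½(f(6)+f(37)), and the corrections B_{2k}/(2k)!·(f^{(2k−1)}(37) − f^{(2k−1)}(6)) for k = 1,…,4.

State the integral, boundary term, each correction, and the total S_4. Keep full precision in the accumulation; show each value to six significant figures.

S_4 ≈ 366.650

∫_6^37 x·e^(−x/39) dx evaluates to 356.973.
Boundary: ½(f(6) + f(37)) = ½(5.14442 + 14.3278) = 9.73610.
Integral + boundary = 366.709.
Correction k=1: B_{2}/2! · (f^{(1)}(37) − f^{(1)}(6)) = 1/12 · (0.0198583 − 0.725496) = -0.0588031.
After k=1: 366.650.
Correction k=2: B_{4}/4! · (f^{(3)}(37) − f^{(3)}(6)) = −1/720 · (0.000522244 − 0.00160441) = 1.50300e-06.
After k=2: 366.650.
Correction k=3: B_{6}/6! · (f^{(5)}(37) − f^{(5)}(6)) = 1/30240 · (6.78127e-07 − 1.79607e-06) = -3.69691e-11.
After k=3: 366.650.
Correction k=4: B_{8}/8! · (f^{(7)}(37) − f^{(7)}(6)) = −1/1209600 · (6.65943e-10 − 1.66819e-09) = 8.28574e-16.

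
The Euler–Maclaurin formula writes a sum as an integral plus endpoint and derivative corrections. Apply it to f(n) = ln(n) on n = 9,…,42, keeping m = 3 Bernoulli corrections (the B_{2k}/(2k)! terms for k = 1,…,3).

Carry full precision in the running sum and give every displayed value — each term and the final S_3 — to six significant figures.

S_3 ≈ 107.167

Integral: ∫_9^42 ln(x) dx = 104.207.
½[f(9) + f(42)] = ½[2.19722 + 3.73767] = 2.96745.
Running total after boundary: 107.175.
k=1: B_{2}/(2)! × [f^{(1)}(42) − f^{(1)}(9)] = 1/12 × (0.0238095 − 0.111111) = -0.00727513.
Partial sum through k=1: 107.167.
k=2: B_{4}/(4)! × [f^{(3)}(42) − f^{(3)}(9)] = −1/720 × (2.69949e-05 − 0.00274348) = 3.77290e-06.
Partial sum through k=2: 107.167.
k=3: B_{6}/(6)! × [f^{(5)}(42) − f^{(5)}(9)] = 1/30240 × (1.83639e-07 − 0.000406442) = -1.34345e-08.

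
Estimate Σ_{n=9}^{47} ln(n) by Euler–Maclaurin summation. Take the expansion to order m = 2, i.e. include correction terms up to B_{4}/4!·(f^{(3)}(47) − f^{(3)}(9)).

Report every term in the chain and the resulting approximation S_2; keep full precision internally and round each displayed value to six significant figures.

S_2 ≈ 126.198

∫_9^47 ln(x) dx evaluates to 123.182.
Boundary: ½(f(9) + f(47)) = ½(2.19722 + 3.85015) = 3.02369.
So far: 126.206.
k=1: B_{2}/(2)! × [f^{(1)}(47) − f^{(1)}(9)] = 1/12 × (0.0212766 − 0.111111) = -0.00748621.
After k=1: 126.198.
k=2: B_{4}/(4)! × [f^{(3)}(47) − f^{(3)}(9)] = −1/720 × (1.92636e-05 − 0.00274348) = 3.78364e-06.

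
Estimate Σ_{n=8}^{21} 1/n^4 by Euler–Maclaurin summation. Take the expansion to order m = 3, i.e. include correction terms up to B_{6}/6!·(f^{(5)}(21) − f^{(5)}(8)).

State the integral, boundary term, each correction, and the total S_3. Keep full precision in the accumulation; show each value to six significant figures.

The integral term ∫_8^21 1/x^4 dx = 0.000615048.
Endpoint term: (f(8) + f(21))/2 = (0.000244141 + 5.14189e-06)/2 = 0.000124641.
Integral + boundary = 0.000739690.
k=1: B_{2}/(2)! × [f^{(1)}(21) − f^{(1)}(8)] = 1/12 × (-9.79408e-07 − (-0.000122070)) = 1.00909e-05.
Running total after k=1: 0.000749781.
k=2: B_{4}/(4)! × [f^{(3)}(21) − f^{(3)}(8)] = −1/720 × (-6.66264e-08 − (-5.72205e-05)) = -7.93803e-08.
Running total after k=2: 0.000749701.
k=3: B_{6}/(6)! × [f^{(5)}(21) − f^{(5)}(8)] = 1/30240 × (-8.46049e-09 − (-5.00679e-05)) = 1.65540e-09.

S_3 ≈ 0.000749703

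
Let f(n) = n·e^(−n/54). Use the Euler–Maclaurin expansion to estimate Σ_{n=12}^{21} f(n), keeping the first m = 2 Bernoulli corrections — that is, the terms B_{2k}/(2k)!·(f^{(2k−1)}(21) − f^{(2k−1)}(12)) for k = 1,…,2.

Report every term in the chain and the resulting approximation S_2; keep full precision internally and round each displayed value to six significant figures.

Integral: ∫_12^21 x·e^(−x/54) dx = 108.699.
½[f(12) + f(21)] = ½[9.60885 + 14.2340] = 11.9214.
Integral + boundary = 120.621.
k=1: B_{2}/(2)! × [f^{(1)}(21) − f^{(1)}(12)] = 1/12 × (0.414217 − 0.622796) = -0.0173816.
After k=1: 120.603.
k=2: B_{4}/(4)! × [f^{(3)}(21) − f^{(3)}(12)] = −1/720 × (0.000606940 − 0.000762781) = 2.16447e-07.

S_2 ≈ 120.603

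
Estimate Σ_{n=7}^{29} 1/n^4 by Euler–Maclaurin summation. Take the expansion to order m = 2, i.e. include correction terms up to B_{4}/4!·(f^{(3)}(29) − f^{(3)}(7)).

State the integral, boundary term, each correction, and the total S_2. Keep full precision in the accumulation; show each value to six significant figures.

Integral: ∫_7^29 1/x^4 dx = 0.000958150.
Boundary: ½(f(7) + f(29)) = ½(0.000416493 + 1.41387e-06) = 0.000208953.
Running total after boundary: 0.00116710.
k=1: B_{2}/(2)! × [f^{(1)}(29) − f^{(1)}(7)] = 1/12 × (-1.95016e-07 − (-0.000237996)) = 1.98168e-05.
Running total after k=1: 0.00118692.
k=2: B_{4}/(4)! × [f^{(3)}(29) − f^{(3)}(7)] = −1/720 × (-6.95657e-09 − (-0.000145712)) = -2.02368e-07.

S_2 ≈ 0.00118672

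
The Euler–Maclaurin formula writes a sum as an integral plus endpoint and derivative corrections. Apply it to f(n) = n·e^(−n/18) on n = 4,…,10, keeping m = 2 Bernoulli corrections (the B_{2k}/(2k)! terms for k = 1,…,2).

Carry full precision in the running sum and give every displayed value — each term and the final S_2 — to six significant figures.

∫_4^10 x·e^(−x/18) dx evaluates to 27.9203.
Boundary: ½(f(4) + f(10)) = ½(3.20295 + 5.73753) = 4.47024.
So far: 32.3905.
Correction k=1: B_{2}/2! · (f^{(1)}(10) − f^{(1)}(4)) = 1/12 · (0.255002 − 0.622796) = -0.0306495.
After k=1: 32.3599.
Correction k=2: B_{4}/4! · (f^{(3)}(10) − f^{(3)}(4)) = −1/720 · (0.00432873 − 0.00686503) = 3.52264e-06.

S_2 ≈ 32.3599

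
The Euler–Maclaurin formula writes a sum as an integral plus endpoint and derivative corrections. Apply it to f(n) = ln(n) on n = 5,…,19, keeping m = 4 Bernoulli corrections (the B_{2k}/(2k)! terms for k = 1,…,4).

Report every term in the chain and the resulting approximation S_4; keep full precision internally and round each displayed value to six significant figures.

The integral term ∫_5^19 ln(x) dx = 33.8972.
Boundary: ½(f(5) + f(19)) = ½(1.60944 + 2.94444) = 2.27694.
Integral + boundary = 36.1741.
Order-1 term: 1/12 · (0.0526316 − 0.200000) = -0.0122807.
After k=1: 36.1618.
Order-2 term: −1/720 · (0.000291588 − 0.0160000) = 2.18172e-05.
After k=2: 36.1618.
Order-3 term: 1/30240 · (9.69267e-06 − 0.00768000) = -2.53648e-07.
After k=3: 36.1618.
Order-4 term: −1/1209600 · (8.05485e-07 − 0.00921600) = 7.61838e-09.

S_4 ≈ 36.1618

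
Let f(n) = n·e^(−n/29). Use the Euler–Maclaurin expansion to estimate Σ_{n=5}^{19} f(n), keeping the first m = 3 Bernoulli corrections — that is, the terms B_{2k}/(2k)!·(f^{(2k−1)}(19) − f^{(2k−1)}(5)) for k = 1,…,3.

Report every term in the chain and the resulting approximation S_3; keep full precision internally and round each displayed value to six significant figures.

S_3 ≈ 113.904

∫_5^19 x·e^(−x/29) dx evaluates to 106.909.
Boundary: ½(f(5) + f(19)) = ½(4.20815 + 9.86770) = 7.03793.
Running total after boundary: 113.947.
k=1: B_{2}/(2)! × [f^{(1)}(19) − f^{(1)}(5)] = 1/12 × (0.179087 − 0.696522) = -0.0431196.
Running total after k=1: 113.904.
k=2: B_{4}/(4)! × [f^{(3)}(19) − f^{(3)}(5)] = −1/720 × (0.00144803 − 0.00282971) = 1.91900e-06.
Running total after k=2: 113.904.
k=3: B_{6}/(6)! × [f^{(5)}(19) − f^{(5)}(5)] = 1/30240 × (3.19038e-06 − 5.74460e-06) = -8.44648e-11.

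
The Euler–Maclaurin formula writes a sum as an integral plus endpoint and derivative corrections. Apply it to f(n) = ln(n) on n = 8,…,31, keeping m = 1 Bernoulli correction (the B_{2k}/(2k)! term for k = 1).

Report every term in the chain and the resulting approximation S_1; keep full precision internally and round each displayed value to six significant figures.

S_1 ≈ 69.5671

Integral: ∫_8^31 ln(x) dx = 66.8181.
Endpoint term: (f(8) + f(31))/2 = (2.07944 + 3.43399)/2 = 2.75671.
Integral + boundary = 69.5748.
Correction k=1: B_{2}/2! · (f^{(1)}(31) − f^{(1)}(8)) = 1/12 · (0.0322581 − 0.125000) = -0.00772849.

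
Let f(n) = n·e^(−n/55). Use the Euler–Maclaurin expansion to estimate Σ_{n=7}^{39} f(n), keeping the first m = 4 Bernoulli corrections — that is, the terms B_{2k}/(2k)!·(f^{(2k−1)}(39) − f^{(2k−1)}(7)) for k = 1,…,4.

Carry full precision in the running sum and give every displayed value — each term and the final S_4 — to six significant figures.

Integral: ∫_7^39 x·e^(−x/55) dx = 458.371.
Endpoint term: (f(7) + f(39))/2 = (6.16345 + 19.1916)/2 = 12.6775.
So far: 471.048.
Order-1 term: 1/12 · (0.143154 − 0.768431) = -0.0521064.
Running total after k=1: 470.996.
Order-2 term: −1/720 · (0.000372673 − 0.000836171) = 6.43747e-07.
Running total after k=2: 470.996.
Order-3 term: 1/30240 · (2.30751e-07 − 4.68865e-07) = -7.87412e-12.
Running total after k=3: 470.996.
Order-4 term: −1/1209600 · (1.11836e-10 − 2.18615e-10) = 8.82757e-17.

S_4 ≈ 470.996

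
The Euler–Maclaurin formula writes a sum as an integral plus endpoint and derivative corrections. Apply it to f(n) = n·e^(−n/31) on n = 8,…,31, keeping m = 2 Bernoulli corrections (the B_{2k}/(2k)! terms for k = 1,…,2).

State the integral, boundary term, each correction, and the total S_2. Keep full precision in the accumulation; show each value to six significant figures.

Integral: ∫_8^31 x·e^(−x/31) dx = 226.943.
Endpoint term: (f(8) + f(31))/2 = (6.18036 + 11.4043)/2 = 8.79231.
Integral + boundary = 235.735.
k=1: B_{2}/(2)! × [f^{(1)}(31) − f^{(1)}(8)] = 1/12 × (0.00000 − 0.573179) = -0.0477649.
Running total after k=1: 235.688.
k=2: B_{4}/(4)! × [f^{(3)}(31) − f^{(3)}(8)] = −1/720 × (0.000765618 − 0.00220423) = 1.99808e-06.

S_2 ≈ 235.688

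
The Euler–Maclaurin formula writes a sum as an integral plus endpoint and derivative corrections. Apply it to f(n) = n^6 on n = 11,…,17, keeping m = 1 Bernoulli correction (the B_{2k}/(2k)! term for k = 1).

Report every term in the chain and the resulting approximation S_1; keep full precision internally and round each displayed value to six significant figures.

∫_11^17 x^6 dx evaluates to 5.58359e+07.
Endpoint term: (f(11) + f(17))/2 = (1.77156e+06 + 2.41376e+07)/2 = 1.29546e+07.
So far: 6.87905e+07.
Order-1 term: 1/12 · (8.51914e+06 − 966306) = 629403.

S_1 ≈ 6.94199e+07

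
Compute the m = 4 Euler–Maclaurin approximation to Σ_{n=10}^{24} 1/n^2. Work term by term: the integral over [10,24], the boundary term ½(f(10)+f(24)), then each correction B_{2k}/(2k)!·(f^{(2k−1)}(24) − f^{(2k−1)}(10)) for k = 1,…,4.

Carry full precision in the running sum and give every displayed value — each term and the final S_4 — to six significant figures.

∫_10^24 1/x^2 dx evaluates to 0.0583333.
½[f(10) + f(24)] = ½[0.0100000 + 0.00173611] = 0.00586806.
Running total after boundary: 0.0642014.
Order-1 term: 1/12 · (-0.000144676 − (-0.00200000)) = 0.000154610.
After k=1: 0.0643560.
Order-2 term: −1/720 · (-3.01408e-06 − (-0.000240000)) = -3.29147e-07.
After k=2: 0.0643557.
Order-3 term: 1/30240 · (-1.56983e-07 − (-7.20000e-05)) = 2.37576e-09.
After k=3: 0.0643557.
Order-4 term: −1/1209600 · (-1.52623e-08 − (-4.03200e-05)) = -3.33207e-11.

S_4 ≈ 0.0643557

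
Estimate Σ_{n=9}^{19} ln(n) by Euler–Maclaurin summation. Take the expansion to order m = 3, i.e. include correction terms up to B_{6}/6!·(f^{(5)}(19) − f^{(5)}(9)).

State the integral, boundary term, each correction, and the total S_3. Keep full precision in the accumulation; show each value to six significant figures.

S_3 ≈ 28.7353

Integral: ∫_9^19 ln(x) dx = 26.1693.
Boundary: ½(f(9) + f(19)) = ½(2.19722 + 2.94444) = 2.57083.
So far: 28.7402.
Order-1 term: 1/12 · (0.0526316 − 0.111111) = -0.00487329.
After k=1: 28.7353.
Order-2 term: −1/720 · (0.000291588 − 0.00274348) = 3.40541e-06.
After k=2: 28.7353.
Order-3 term: 1/30240 · (9.69267e-06 − 0.000406442) = -1.31200e-08.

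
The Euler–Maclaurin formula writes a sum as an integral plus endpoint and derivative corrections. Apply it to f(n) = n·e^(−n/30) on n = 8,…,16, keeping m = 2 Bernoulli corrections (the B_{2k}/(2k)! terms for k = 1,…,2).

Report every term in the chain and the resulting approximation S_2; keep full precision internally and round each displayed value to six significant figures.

S_2 ≈ 71.3194

Integral: ∫_8^16 x·e^(−x/30) dx = 63.5865.
Boundary: ½(f(8) + f(16)) = ½(6.12743 + 9.38634) = 7.75688.
Integral + boundary = 71.3434.
Correction k=1: B_{2}/2! · (f^{(1)}(16) − f^{(1)}(8)) = 1/12 · (0.273768 − 0.561681) = -0.0239927.
Running total after k=1: 71.3194.
Correction k=2: B_{4}/4! · (f^{(3)}(16) − f^{(3)}(8)) = −1/720 · (0.00160785 − 0.00232615) = 9.97649e-07.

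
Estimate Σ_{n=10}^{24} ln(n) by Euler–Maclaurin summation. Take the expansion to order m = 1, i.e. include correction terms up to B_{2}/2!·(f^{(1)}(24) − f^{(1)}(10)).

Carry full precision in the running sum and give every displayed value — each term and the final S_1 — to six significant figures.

S_1 ≈ 41.9829

∫_10^24 ln(x) dx evaluates to 39.2474.
Boundary: ½(f(10) + f(24)) = ½(2.30259 + 3.17805) = 2.74032.
Running total after boundary: 41.9878.
k=1: B_{2}/(2)! × [f^{(1)}(24) − f^{(1)}(10)] = 1/12 × (0.0416667 − 0.100000) = -0.00486111.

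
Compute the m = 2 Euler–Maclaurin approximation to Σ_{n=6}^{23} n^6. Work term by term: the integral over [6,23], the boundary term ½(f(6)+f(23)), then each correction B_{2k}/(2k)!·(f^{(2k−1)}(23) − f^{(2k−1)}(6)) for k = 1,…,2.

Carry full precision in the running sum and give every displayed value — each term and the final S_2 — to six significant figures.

S_2 ≈ 5.63617e+08

The integral term ∫_6^23 x^6 dx = 4.86364e+08.
½[f(6) + f(23)] = ½[46656.0 + 1.48036e+08] = 7.40413e+07.
Integral + boundary = 5.60405e+08.
Correction k=1: B_{2}/2! · (f^{(1)}(23) − f^{(1)}(6)) = 1/12 · (3.86181e+07 − 46656.0) = 3.21428e+06.
Partial sum through k=1: 5.63619e+08.
Correction k=2: B_{4}/4! · (f^{(3)}(23) − f^{(3)}(6)) = −1/720 · (1.46004e+06 − 25920.0) = -1991.83.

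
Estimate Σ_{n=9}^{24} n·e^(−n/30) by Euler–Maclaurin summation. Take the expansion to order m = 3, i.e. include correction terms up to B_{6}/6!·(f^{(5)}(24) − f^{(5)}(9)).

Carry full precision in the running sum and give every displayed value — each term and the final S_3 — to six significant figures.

S_3 ≈ 147.534

The integral term ∫_9^24 x·e^(−x/30) dx = 138.844.
Endpoint term: (f(9) + f(24))/2 = (6.66736 + 10.7839)/2 = 8.72563.
So far: 147.570.
Correction k=1: B_{2}/2! · (f^{(1)}(24) − f^{(1)}(9)) = 1/12 · (0.0898658 − 0.518573) = -0.0357256.
Running total after k=1: 147.534.
Correction k=2: B_{4}/4! · (f^{(3)}(24) − f^{(3)}(9)) = −1/720 · (0.00109836 − 0.00222245) = 1.56124e-06.
Running total after k=2: 147.534.
Correction k=3: B_{6}/6! · (f^{(5)}(24) − f^{(5)}(9)) = 1/30240 · (2.32985e-06 − 4.29857e-06) = -6.51032e-11.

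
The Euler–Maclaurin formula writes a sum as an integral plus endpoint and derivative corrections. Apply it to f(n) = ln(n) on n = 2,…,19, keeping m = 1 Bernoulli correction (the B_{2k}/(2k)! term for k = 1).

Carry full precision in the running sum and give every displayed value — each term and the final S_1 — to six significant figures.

S_1 ≈ 39.3396

∫_2^19 ln(x) dx evaluates to 37.5580.
Boundary: ½(f(2) + f(19)) = ½(0.693147 + 2.94444) = 1.81879.
Integral + boundary = 39.3768.
Order-1 term: 1/12 · (0.0526316 − 0.500000) = -0.0372807.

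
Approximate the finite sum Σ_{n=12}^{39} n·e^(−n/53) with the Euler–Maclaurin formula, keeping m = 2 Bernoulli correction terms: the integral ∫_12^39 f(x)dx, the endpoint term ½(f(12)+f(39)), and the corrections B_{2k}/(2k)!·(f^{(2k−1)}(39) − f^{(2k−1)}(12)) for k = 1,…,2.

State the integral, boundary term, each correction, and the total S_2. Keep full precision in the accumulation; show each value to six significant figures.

Integral: ∫_12^39 x·e^(−x/53) dx = 410.914.
Endpoint term: (f(12) + f(39))/2 = (9.56864 + 18.6848)/2 = 14.1267.
Running total after boundary: 425.041.
Order-1 term: 1/12 · (0.126554 − 0.616847) = -0.0408577.
Running total after k=1: 425.000.
Order-2 term: −1/720 · (0.000386170 − 0.000787334) = 5.57172e-07.

S_2 ≈ 425.000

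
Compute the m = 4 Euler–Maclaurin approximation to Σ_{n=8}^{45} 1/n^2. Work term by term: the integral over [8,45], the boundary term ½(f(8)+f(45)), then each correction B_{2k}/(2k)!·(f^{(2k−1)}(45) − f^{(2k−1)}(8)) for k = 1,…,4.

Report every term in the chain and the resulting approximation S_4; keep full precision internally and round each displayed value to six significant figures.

S_4 ≈ 0.111160

The integral term ∫_8^45 1/x^2 dx = 0.102778.
Endpoint term: (f(8) + f(45))/2 = (0.0156250 + 0.000493827)/2 = 0.00805941.
Running total after boundary: 0.110837.
Order-1 term: 1/12 · (-2.19479e-05 − (-0.00390625)) = 0.000323692.
After k=1: 0.111161.
Order-2 term: −1/720 · (-1.30061e-07 − (-0.000732422)) = -1.01707e-06.
After k=2: 0.111160.
Order-3 term: 1/30240 · (-1.92684e-09 − (-0.000343323)) = 1.13532e-08.
After k=3: 0.111160.
Order-4 term: −1/1209600 · (-5.32854e-11 − (-0.000300407)) = -2.48353e-10.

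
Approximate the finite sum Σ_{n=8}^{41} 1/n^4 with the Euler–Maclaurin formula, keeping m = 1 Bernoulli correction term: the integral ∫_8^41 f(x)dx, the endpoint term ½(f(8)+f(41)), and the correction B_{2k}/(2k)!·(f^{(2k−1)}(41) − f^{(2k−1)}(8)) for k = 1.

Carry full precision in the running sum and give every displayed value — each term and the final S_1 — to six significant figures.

Integral: ∫_8^41 1/x^4 dx = 0.000646205.
Endpoint term: (f(8) + f(41))/2 = (0.000244141 + 3.53887e-07)/2 = 0.000122247.
So far: 0.000768452.
Correction k=1: B_{2}/2! · (f^{(1)}(41) − f^{(1)}(8)) = 1/12 · (-3.45256e-08 − (-0.000122070)) = 1.01696e-05.

S_1 ≈ 0.000778622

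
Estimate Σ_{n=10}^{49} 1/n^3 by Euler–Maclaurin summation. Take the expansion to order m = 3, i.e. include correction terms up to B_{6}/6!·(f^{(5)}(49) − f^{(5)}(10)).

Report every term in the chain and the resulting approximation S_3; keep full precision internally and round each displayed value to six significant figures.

The integral term ∫_10^49 1/x^3 dx = 0.00479175.
Boundary: ½(f(10) + f(49)) = ½(0.00100000 + 8.49986e-06) = 0.000504250.
So far: 0.00529600.
Order-1 term: 1/12 · (-5.20400e-07 − (-0.000300000)) = 2.49566e-05.
Running total after k=1: 0.00532096.
Order-2 term: −1/720 · (-4.33486e-09 − (-6.00000e-05)) = -8.33273e-08.
Running total after k=2: 0.00532088.
Order-3 term: 1/30240 · (-7.58284e-11 − (-2.52000e-05)) = 8.33331e-10.

S_3 ≈ 0.00532088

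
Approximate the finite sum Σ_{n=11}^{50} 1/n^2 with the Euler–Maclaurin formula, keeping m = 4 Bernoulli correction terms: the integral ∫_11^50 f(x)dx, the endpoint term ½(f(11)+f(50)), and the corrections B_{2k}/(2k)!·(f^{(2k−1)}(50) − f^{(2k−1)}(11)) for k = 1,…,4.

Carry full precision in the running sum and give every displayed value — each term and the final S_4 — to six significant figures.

S_4 ≈ 0.0753650

∫_11^50 1/x^2 dx evaluates to 0.0709091.
Endpoint term: (f(11) + f(50))/2 = (0.00826446 + 0.000400000)/2 = 0.00433223.
Integral + boundary = 0.0752413.
k=1: B_{2}/(2)! × [f^{(1)}(50) − f^{(1)}(11)] = 1/12 × (-1.60000e-05 − (-0.00150263)) = 0.000123886.
Partial sum through k=1: 0.0753652.
k=2: B_{4}/(4)! × [f^{(3)}(50) − f^{(3)}(11)] = −1/720 × (-7.68000e-08 − (-0.000149021)) = -2.06867e-07.
Partial sum through k=2: 0.0753650.
k=3: B_{6}/(6)! × [f^{(5)}(50) − f^{(5)}(11)] = 1/30240 × (-9.21600e-10 − (-3.69474e-05)) = 1.22177e-09.
Partial sum through k=3: 0.0753650.
k=4: B_{8}/(8)! × [f^{(7)}(50) − f^{(7)}(11)] = −1/1209600 × (-2.06438e-11 − (-1.70996e-05)) = -1.41366e-11.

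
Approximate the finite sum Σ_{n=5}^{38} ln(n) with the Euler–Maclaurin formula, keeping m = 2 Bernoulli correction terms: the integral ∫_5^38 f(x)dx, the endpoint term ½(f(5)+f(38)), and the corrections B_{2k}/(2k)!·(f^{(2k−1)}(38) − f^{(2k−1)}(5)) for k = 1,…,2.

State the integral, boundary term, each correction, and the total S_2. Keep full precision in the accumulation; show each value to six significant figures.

S_2 ≈ 99.7901

The integral term ∫_5^38 ln(x) dx = 97.1811.
Boundary: ½(f(5) + f(38)) = ½(1.60944 + 3.63759) = 2.62351.
Integral + boundary = 99.8046.
Correction k=1: B_{2}/2! · (f^{(1)}(38) − f^{(1)}(5)) = 1/12 · (0.0263158 − 0.200000) = -0.0144737.
After k=1: 99.7901.
Correction k=2: B_{4}/4! · (f^{(3)}(38) − f^{(3)}(5)) = −1/720 · (3.64485e-05 − 0.0160000) = 2.21716e-05.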